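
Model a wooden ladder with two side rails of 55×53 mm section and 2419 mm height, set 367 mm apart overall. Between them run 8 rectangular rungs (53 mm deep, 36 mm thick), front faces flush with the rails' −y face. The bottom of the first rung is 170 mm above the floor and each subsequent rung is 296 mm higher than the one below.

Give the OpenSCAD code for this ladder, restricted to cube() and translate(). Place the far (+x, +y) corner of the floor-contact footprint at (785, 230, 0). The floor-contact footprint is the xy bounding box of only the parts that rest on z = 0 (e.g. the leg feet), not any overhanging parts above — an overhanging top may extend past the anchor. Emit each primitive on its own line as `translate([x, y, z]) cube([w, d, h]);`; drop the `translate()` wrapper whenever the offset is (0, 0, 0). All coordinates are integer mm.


translate([418, 177, 0]) cube([55, 53, 2419]);
translate([730, 177, 0]) cube([55, 53, 2419]);
translate([473, 177, 170]) cube([257, 53, 36]);
translate([473, 177, 466]) cube([257, 53, 36]);
translate([473, 177, 762]) cube([257, 53, 36]);
translate([473, 177, 1058]) cube([257, 53, 36]);
translate([473, 177, 1354]) cube([257, 53, 36]);
translate([473, 177, 1650]) cube([257, 53, 36]);
translate([473, 177, 1946]) cube([257, 53, 36]);
translate([473, 177, 2242]) cube([257, 53, 36]);


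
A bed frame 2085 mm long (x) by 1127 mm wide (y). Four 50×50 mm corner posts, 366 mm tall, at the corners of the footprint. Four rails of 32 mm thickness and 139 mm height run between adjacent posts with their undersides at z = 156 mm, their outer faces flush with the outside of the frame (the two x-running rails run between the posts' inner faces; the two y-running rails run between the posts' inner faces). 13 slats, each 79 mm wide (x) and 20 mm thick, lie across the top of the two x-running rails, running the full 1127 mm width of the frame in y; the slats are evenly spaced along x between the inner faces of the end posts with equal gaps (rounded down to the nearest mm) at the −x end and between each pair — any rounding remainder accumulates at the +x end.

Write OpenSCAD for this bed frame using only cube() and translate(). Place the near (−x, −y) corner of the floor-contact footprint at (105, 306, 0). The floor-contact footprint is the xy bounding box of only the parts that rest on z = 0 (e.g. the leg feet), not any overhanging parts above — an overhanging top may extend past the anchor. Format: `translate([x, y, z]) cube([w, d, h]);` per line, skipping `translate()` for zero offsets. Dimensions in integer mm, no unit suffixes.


translate([105, 306, 0]) cube([50, 50, 366]);
translate([105, 1383, 0]) cube([50, 50, 366]);
translate([2140, 306, 0]) cube([50, 50, 366]);
translate([2140, 1383, 0]) cube([50, 50, 366]);
translate([155, 306, 156]) cube([1985, 32, 139]);
translate([155, 1401, 156]) cube([1985, 32, 139]);
translate([105, 356, 156]) cube([32, 1027, 139]);
translate([2158, 356, 156]) cube([32, 1027, 139]);
translate([223, 306, 295]) cube([79, 1127, 20]);
translate([370, 306, 295]) cube([79, 1127, 20]);
translate([517, 306, 295]) cube([79, 1127, 20]);
translate([664, 306, 295]) cube([79, 1127, 20]);
translate([811, 306, 295]) cube([79, 1127, 20]);
translate([958, 306, 295]) cube([79, 1127, 20]);
translate([1105, 306, 295]) cube([79, 1127, 20]);
translate([1252, 306, 295]) cube([79, 1127, 20]);
translate([1399, 306, 295]) cube([79, 1127, 20]);
translate([1546, 306, 295]) cube([79, 1127, 20]);
translate([1693, 306, 295]) cube([79, 1127, 20]);
translate([1840, 306, 295]) cube([79, 1127, 20]);
translate([1987, 306, 295]) cube([79, 1127, 20]);


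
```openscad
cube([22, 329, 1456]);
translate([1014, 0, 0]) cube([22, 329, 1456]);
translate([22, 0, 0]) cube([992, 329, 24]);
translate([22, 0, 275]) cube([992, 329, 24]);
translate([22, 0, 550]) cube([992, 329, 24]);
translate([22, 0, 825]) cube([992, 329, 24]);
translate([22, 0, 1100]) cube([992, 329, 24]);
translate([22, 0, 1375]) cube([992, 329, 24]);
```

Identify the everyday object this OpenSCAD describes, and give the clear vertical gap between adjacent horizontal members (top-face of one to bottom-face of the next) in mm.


A bookshelf. The clear shelf gap is 251 mm.

Two tall side panels with 6 horizontal boards between them — a bookshelf. The first two shelf undersides are at z = 0 and z = 275; with shelf thickness 24, the clear gap is 275 − 0 − 24 = 251 mm.


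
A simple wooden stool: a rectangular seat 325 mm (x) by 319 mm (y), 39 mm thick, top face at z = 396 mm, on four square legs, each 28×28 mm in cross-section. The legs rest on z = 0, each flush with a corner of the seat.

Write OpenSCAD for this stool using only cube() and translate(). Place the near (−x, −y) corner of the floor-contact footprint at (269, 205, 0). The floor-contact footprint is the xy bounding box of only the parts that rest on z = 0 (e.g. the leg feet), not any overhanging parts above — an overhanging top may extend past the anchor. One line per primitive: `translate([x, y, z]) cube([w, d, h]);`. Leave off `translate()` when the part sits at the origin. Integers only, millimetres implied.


translate([269, 205, 357]) cube([325, 319, 39]);
translate([269, 205, 0]) cube([28, 28, 357]);
translate([566, 205, 0]) cube([28, 28, 357]);
translate([269, 496, 0]) cube([28, 28, 357]);
translate([566, 496, 0]) cube([28, 28, 357]);


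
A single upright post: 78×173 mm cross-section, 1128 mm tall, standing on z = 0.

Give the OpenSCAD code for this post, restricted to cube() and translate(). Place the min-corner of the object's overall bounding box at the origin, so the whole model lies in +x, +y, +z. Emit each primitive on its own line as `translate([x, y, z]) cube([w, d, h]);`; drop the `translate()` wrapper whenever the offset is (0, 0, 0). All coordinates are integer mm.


cube([78, 173, 1128]);


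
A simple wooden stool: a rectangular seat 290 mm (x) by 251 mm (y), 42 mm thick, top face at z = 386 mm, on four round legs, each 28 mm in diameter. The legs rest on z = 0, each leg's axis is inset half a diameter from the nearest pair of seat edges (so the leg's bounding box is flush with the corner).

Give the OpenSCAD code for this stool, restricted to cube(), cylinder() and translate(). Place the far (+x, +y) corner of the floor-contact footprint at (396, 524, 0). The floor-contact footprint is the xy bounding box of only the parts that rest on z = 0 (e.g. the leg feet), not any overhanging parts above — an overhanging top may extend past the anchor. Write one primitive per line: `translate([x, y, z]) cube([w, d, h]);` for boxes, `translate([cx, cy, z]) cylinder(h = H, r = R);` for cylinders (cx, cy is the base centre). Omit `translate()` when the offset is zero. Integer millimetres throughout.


translate([106, 273, 344]) cube([290, 251, 42]);
translate([120, 287, 0]) cylinder(h = 344, r = 14);
translate([382, 287, 0]) cylinder(h = 344, r = 14);
translate([120, 510, 0]) cylinder(h = 344, r = 14);
translate([382, 510, 0]) cylinder(h = 344, r = 14);


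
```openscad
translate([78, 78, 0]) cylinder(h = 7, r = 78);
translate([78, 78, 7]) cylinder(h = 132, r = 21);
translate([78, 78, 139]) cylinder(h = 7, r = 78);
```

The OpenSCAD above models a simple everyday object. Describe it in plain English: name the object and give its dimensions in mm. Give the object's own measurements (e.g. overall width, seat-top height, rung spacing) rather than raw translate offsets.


A spool: two coaxial disc flanges of radius 78 mm and thickness 7 mm, joined by a core cylinder of radius 21 mm and height 132 mm. The lower flange rests on z = 0 and the three cylinders share a vertical axis.


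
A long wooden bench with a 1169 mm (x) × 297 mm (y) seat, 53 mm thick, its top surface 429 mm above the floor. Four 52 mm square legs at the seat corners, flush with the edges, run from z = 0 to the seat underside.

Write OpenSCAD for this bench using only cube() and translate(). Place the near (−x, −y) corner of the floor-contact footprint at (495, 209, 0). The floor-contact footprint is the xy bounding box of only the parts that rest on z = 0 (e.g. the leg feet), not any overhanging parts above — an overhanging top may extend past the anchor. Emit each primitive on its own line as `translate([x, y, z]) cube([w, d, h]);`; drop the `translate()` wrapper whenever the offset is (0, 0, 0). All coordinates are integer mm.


translate([495, 209, 376]) cube([1169, 297, 53]);
translate([495, 209, 0]) cube([52, 52, 376]);
translate([495, 454, 0]) cube([52, 52, 376]);
translate([1612, 209, 0]) cube([52, 52, 376]);
translate([1612, 454, 0]) cube([52, 52, 376]);


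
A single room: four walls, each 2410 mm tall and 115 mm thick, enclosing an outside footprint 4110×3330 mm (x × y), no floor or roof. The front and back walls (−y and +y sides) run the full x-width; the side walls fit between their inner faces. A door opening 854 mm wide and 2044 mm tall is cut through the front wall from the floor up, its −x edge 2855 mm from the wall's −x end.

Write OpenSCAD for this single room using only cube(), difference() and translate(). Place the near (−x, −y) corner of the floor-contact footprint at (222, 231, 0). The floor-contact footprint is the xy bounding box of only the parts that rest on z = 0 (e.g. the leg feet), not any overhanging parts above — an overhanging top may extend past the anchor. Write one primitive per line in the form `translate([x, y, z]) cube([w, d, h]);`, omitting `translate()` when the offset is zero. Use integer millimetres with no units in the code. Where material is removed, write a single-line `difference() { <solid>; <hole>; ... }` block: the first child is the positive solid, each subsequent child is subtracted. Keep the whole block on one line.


difference() { translate([222, 231, 0]) cube([4110, 115, 2410]); translate([3077, 231, 0]) cube([854, 115, 2044]); }
translate([222, 3446, 0]) cube([4110, 115, 2410]);
translate([222, 346, 0]) cube([115, 3100, 2410]);
translate([4217, 346, 0]) cube([115, 3100, 2410]);


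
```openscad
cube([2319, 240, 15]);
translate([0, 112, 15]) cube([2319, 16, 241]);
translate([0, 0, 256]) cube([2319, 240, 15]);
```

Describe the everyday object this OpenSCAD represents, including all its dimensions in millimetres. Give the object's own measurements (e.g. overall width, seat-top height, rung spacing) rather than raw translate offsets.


An I-beam lying along x, 2319 mm long. Overall section height 271 mm. Two flanges 240 mm wide (y) and 15 mm thick, one on the floor and one at the top; a web 16 mm thick runs between them, centred on the flange width.


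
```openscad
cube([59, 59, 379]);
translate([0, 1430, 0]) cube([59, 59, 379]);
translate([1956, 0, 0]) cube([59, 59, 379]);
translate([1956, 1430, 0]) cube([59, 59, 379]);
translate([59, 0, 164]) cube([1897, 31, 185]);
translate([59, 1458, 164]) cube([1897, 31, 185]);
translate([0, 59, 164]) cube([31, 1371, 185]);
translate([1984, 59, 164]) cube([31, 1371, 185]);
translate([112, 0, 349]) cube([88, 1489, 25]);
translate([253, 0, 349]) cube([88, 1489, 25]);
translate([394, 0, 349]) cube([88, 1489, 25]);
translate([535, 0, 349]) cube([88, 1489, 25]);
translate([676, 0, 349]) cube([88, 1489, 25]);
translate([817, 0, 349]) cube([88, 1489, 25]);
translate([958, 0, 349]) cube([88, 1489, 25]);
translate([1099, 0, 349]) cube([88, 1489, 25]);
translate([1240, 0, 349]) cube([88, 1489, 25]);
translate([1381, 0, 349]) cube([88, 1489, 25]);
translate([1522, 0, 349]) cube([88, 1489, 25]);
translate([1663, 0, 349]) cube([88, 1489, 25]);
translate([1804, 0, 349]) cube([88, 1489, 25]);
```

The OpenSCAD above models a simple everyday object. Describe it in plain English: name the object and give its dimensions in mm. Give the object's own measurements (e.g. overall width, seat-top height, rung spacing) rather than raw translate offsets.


A bed frame 2015 mm long (x) by 1489 mm wide (y). Four 59×59 mm corner posts, 379 mm tall, at the corners of the footprint. Four rails of 31 mm thickness and 185 mm height run between adjacent posts with their undersides at z = 164 mm, their outer faces flush with the outside of the frame (the two x-running rails run between the posts' inner faces; the two y-running rails run between the posts' inner faces). 13 slats, each 88 mm wide (x) and 25 mm thick, lie across the top of the two x-running rails, running the full 1489 mm width of the frame in y; along x they sit between the end posts with a 53 mm gap after the −x posts and between neighbouring slats, leaving 64 mm before the +x posts.


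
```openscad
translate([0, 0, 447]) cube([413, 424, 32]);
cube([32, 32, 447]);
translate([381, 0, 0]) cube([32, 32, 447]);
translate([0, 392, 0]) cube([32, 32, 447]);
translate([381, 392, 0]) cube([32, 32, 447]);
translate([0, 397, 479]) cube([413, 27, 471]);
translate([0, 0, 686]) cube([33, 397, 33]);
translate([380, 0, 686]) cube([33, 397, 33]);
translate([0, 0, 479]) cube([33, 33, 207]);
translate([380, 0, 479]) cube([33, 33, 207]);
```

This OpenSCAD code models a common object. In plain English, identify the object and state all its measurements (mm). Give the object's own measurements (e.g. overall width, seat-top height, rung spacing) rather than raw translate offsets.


A chair. The seat is a 413×424×32 mm slab with its top at z = 479 mm, on four 32×32 mm corner legs (flush with the seat edges, standing on z = 0). A flat backrest 27 mm thick, 471 mm tall, spans the full seat width and rises from the seat top along its +y edge, rear face flush with the rear of the seat. Two armrests of 33×33 mm section run along each side from the seat's front edge to the front of the backrest, top faces 240 mm above the seat top and outer faces flush with the seat's x-edges; a 33×33 mm post under the front of each armrest stands on the seat at the front corner.


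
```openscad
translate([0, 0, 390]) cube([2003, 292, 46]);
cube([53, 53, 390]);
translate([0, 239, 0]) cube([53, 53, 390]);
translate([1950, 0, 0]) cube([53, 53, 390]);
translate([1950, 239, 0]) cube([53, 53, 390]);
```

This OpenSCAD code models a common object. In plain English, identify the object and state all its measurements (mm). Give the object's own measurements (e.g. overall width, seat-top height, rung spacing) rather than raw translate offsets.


A long wooden bench with a 2003 mm (x) × 292 mm (y) seat, 46 mm thick, its top surface 436 mm above the floor. Four 53 mm square legs at the seat corners, flush with the edges, run from z = 0 to the seat underside.


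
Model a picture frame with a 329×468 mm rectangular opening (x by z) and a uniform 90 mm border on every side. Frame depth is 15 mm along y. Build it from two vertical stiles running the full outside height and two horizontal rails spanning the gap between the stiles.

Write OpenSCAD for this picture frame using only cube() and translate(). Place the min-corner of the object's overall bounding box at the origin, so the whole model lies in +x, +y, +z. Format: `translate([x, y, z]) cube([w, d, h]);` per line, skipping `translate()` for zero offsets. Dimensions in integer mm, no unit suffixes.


cube([90, 15, 648]);
translate([419, 0, 0]) cube([90, 15, 648]);
translate([90, 0, 0]) cube([329, 15, 90]);
translate([90, 0, 558]) cube([329, 15, 90]);


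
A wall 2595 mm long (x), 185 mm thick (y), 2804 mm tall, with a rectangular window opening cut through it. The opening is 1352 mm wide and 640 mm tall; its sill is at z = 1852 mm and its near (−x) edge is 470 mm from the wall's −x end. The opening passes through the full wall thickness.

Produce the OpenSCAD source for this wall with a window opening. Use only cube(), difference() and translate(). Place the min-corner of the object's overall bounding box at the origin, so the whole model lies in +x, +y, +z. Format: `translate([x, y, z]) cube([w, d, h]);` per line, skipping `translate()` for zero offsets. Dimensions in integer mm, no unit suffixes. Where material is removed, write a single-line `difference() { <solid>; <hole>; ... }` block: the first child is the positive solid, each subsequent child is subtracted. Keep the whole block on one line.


difference() { cube([2595, 185, 2804]); translate([470, 0, 1852]) cube([1352, 185, 640]); }


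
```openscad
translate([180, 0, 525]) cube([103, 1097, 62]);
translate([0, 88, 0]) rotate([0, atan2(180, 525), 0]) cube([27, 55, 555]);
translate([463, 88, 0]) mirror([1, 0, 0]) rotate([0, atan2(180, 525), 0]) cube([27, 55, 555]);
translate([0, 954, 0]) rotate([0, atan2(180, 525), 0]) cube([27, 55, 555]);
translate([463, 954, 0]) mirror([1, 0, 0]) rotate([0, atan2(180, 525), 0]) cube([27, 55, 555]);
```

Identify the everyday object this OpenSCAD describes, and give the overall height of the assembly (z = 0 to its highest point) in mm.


A sawhorse. The overall height is 587 mm.

A beam across two mirrored pairs of raked legs — a sawhorse. The beam's underside is at z = 525 (matching the legs' vertical rise in atan2(180, 525)) and the beam is 62 mm tall, so its top is at 525 + 62 = 587 mm. The raked legs top out at the beam's underside, so that is the highest point.


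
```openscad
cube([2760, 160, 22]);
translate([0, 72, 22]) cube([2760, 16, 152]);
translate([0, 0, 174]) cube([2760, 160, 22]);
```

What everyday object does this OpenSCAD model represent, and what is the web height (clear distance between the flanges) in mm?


An I-beam. The web height is 152 mm.

Two wide flanges with a thin centred web — an I-beam. Overall 196 mm minus two 22 mm flanges gives a web of 196 − 2·22 = 152 mm.


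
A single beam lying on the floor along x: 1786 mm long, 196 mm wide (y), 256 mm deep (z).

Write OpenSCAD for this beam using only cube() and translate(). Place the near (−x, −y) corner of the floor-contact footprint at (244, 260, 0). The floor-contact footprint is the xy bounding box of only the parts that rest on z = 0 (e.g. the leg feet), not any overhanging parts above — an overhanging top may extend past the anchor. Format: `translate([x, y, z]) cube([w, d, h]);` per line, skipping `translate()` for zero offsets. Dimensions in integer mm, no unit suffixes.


translate([244, 260, 0]) cube([1786, 196, 256]);


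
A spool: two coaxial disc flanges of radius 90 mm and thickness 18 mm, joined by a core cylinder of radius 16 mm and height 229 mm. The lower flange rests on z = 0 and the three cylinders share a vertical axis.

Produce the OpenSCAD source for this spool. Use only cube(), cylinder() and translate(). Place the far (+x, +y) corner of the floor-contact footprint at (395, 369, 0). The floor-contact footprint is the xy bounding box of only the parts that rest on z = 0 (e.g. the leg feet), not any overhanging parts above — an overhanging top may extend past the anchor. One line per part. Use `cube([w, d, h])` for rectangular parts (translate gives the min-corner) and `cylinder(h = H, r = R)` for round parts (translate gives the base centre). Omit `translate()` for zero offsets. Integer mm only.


translate([305, 279, 0]) cylinder(h = 18, r = 90);
translate([305, 279, 18]) cylinder(h = 229, r = 16);
translate([305, 279, 247]) cylinder(h = 18, r = 90);


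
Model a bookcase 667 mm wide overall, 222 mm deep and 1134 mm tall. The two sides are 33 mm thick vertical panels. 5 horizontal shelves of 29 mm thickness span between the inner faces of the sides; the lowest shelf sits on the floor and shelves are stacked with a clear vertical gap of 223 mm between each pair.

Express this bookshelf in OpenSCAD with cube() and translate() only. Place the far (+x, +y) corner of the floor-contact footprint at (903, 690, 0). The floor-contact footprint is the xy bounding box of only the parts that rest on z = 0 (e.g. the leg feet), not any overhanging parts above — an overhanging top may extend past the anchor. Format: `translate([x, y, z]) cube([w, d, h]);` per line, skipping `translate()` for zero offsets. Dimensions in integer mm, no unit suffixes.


translate([236, 468, 0]) cube([33, 222, 1134]);
translate([870, 468, 0]) cube([33, 222, 1134]);
translate([269, 468, 0]) cube([601, 222, 29]);
translate([269, 468, 252]) cube([601, 222, 29]);
translate([269, 468, 504]) cube([601, 222, 29]);
translate([269, 468, 756]) cube([601, 222, 29]);
translate([269, 468, 1008]) cube([601, 222, 29]);


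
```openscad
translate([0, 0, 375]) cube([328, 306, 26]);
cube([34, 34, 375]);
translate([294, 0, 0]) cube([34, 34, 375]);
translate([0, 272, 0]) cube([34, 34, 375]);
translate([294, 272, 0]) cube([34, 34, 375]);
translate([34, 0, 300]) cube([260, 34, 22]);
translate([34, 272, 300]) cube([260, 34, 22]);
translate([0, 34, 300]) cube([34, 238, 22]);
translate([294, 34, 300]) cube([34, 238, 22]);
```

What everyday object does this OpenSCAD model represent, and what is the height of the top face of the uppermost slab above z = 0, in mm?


A stool. The seat height is 401 mm.

A 328×306×26 slab at z = 375 on four corner posts — a stool. The seat top is 375 + 26 = 401 mm.


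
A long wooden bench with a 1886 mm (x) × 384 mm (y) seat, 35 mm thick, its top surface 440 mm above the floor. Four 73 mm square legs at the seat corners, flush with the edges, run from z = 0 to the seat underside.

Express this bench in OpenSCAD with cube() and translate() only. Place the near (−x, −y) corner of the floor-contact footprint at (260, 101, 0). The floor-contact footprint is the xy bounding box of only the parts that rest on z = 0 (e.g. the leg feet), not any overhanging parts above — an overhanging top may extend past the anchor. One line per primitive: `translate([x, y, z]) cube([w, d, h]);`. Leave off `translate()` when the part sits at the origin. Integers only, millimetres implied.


translate([260, 101, 405]) cube([1886, 384, 35]);
translate([260, 101, 0]) cube([73, 73, 405]);
translate([260, 412, 0]) cube([73, 73, 405]);
translate([2073, 101, 0]) cube([73, 73, 405]);
translate([2073, 412, 0]) cube([73, 73, 405]);


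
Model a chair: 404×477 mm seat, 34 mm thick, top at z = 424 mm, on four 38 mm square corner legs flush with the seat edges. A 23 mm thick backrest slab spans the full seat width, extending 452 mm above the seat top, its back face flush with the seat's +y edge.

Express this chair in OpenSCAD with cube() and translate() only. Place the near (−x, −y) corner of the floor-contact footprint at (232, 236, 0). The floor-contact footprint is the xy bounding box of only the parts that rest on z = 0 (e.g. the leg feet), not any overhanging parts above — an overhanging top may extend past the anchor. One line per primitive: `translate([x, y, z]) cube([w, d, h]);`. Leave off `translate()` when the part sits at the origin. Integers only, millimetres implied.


// leg_h = 424 - 34 = 390
translate([232, 236, 390]) cube([404, 477, 34]);
translate([232, 236, 0]) cube([38, 38, 390]);
translate([598, 236, 0]) cube([38, 38, 390]);
translate([232, 675, 0]) cube([38, 38, 390]);
translate([598, 675, 0]) cube([38, 38, 390]);
translate([232, 690, 424]) cube([404, 23, 452]);


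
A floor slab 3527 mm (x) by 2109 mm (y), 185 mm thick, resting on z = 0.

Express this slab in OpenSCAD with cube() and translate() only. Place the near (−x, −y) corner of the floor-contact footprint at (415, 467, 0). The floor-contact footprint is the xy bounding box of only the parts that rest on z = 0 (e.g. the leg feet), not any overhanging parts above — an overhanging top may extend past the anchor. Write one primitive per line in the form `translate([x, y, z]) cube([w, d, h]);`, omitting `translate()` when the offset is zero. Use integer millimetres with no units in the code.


translate([415, 467, 0]) cube([3527, 2109, 185]);


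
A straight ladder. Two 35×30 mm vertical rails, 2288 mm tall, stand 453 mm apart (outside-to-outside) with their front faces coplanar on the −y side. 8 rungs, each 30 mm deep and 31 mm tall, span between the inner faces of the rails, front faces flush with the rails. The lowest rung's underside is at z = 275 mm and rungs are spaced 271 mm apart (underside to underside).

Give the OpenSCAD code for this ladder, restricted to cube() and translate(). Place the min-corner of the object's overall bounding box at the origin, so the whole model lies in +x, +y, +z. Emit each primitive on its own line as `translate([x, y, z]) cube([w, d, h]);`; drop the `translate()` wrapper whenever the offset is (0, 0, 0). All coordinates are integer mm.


cube([35, 30, 2288]);
translate([418, 0, 0]) cube([35, 30, 2288]);
translate([35, 0, 275]) cube([383, 30, 31]);
translate([35, 0, 546]) cube([383, 30, 31]);
translate([35, 0, 817]) cube([383, 30, 31]);
translate([35, 0, 1088]) cube([383, 30, 31]);
translate([35, 0, 1359]) cube([383, 30, 31]);
translate([35, 0, 1630]) cube([383, 30, 31]);
translate([35, 0, 1901]) cube([383, 30, 31]);
translate([35, 0, 2172]) cube([383, 30, 31]);


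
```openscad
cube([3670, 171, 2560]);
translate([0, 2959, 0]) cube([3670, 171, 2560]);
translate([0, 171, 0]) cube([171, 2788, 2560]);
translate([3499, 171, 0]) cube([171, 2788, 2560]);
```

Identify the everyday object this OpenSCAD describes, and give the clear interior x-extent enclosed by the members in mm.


A house (or room) frame. The interior width is 3328 mm.

Four 2560 mm walls enclosing a rectangle with no floor or roof — a room or house frame. Outside width is 3670 mm and wall thickness is 171 mm, so the interior width is 3670 − 2 × 171 = 3328 mm.


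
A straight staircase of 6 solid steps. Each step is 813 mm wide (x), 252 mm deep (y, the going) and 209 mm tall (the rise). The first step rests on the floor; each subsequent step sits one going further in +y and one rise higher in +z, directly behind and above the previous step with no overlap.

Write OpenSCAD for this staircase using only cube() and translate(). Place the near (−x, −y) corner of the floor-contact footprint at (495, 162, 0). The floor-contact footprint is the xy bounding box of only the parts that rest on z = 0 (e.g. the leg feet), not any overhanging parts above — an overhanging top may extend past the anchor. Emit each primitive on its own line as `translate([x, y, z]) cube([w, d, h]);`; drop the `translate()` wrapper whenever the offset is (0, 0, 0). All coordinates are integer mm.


translate([495, 162, 0]) cube([813, 252, 209]);
translate([495, 414, 209]) cube([813, 252, 209]);
translate([495, 666, 418]) cube([813, 252, 209]);
translate([495, 918, 627]) cube([813, 252, 209]);
translate([495, 1170, 836]) cube([813, 252, 209]);
translate([495, 1422, 1045]) cube([813, 252, 209]);


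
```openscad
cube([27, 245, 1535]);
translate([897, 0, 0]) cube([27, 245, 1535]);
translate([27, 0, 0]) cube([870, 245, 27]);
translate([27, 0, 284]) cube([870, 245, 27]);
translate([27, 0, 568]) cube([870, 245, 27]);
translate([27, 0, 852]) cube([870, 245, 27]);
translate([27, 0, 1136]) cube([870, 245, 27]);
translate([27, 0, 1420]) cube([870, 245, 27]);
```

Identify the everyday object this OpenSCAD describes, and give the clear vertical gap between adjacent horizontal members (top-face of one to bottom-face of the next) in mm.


A bookshelf. The clear shelf gap is 257 mm.

Two tall side panels with 6 horizontal boards between them — a bookshelf. The first two shelf undersides are at z = 0 and z = 284; with shelf thickness 27, the clear gap is 284 − 0 − 27 = 257 mm.


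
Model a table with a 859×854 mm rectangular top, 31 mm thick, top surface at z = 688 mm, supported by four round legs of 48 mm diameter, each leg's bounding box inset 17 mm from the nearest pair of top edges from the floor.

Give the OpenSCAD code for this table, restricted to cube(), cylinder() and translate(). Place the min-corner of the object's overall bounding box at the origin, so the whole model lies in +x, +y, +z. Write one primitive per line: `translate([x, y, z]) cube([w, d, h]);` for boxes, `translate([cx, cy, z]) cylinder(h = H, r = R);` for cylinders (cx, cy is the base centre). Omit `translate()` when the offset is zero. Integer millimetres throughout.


// leg_h = 688 - 31 = 657
translate([0, 0, 657]) cube([859, 854, 31]);
translate([41, 41, 0]) cylinder(h = 657, r = 24);
translate([818, 41, 0]) cylinder(h = 657, r = 24);
translate([41, 813, 0]) cylinder(h = 657, r = 24);
translate([818, 813, 0]) cylinder(h = 657, r = 24);


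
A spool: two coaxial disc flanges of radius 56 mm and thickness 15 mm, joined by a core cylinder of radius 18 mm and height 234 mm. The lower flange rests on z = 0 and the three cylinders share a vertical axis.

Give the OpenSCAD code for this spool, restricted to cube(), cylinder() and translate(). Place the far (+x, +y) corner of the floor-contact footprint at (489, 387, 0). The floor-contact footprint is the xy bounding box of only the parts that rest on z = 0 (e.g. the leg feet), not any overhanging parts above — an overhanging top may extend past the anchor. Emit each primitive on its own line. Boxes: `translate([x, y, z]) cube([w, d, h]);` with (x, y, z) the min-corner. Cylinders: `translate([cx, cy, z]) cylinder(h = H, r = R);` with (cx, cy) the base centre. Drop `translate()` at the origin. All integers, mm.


translate([433, 331, 0]) cylinder(h = 15, r = 56);
translate([433, 331, 15]) cylinder(h = 234, r = 18);
translate([433, 331, 249]) cylinder(h = 15, r = 56);


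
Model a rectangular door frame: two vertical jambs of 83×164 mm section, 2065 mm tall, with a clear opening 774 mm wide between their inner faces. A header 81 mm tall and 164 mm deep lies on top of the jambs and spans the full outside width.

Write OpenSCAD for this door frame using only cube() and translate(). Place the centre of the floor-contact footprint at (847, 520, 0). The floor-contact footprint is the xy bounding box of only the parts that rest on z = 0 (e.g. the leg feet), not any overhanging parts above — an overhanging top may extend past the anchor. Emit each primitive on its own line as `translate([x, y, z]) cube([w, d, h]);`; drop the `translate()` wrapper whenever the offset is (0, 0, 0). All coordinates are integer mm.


translate([377, 438, 0]) cube([83, 164, 2065]);
translate([1234, 438, 0]) cube([83, 164, 2065]);
translate([377, 438, 2065]) cube([940, 164, 81]);


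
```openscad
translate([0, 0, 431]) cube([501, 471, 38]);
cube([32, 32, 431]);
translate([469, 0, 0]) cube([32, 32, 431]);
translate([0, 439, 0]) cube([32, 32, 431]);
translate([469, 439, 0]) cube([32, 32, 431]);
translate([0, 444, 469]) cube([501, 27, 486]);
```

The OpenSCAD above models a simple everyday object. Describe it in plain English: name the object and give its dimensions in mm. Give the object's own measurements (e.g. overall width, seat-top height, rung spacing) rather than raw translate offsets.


A chair. The seat is a 501×471×38 mm slab with its top at z = 469 mm, on four 32×32 mm corner legs (flush with the seat edges, standing on z = 0). A flat backrest 27 mm thick, 486 mm tall, spans the full seat width and rises from the seat top along its +y edge, rear face flush with the rear of the seat.


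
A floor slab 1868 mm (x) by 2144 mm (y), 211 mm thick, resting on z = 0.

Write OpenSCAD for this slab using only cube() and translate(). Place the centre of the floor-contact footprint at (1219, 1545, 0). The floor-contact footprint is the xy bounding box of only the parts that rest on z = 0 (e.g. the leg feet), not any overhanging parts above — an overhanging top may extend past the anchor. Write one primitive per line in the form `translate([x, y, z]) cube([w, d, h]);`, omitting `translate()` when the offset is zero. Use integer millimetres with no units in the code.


translate([285, 473, 0]) cube([1868, 2144, 211]);


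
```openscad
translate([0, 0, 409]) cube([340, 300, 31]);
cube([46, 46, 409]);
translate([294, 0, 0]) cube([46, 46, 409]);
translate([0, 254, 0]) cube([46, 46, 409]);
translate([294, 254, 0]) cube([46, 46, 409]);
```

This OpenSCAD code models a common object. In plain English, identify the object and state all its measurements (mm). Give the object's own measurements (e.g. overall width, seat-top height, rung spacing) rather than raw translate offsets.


A simple wooden stool: a rectangular seat 340 mm (x) by 300 mm (y), 31 mm thick, top face at z = 440 mm, on four square legs, each 46×46 mm in cross-section. The legs rest on z = 0, each flush with a corner of the seat.


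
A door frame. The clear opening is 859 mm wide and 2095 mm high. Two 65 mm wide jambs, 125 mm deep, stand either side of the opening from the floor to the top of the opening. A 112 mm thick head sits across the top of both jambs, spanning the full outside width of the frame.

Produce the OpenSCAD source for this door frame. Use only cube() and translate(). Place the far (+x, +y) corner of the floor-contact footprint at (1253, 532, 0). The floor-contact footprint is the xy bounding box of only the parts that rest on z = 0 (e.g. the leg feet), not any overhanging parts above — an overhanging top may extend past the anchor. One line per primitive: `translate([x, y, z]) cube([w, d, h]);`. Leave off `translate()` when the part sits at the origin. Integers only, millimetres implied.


translate([264, 407, 0]) cube([65, 125, 2095]);
translate([1188, 407, 0]) cube([65, 125, 2095]);
translate([264, 407, 2095]) cube([989, 125, 112]);


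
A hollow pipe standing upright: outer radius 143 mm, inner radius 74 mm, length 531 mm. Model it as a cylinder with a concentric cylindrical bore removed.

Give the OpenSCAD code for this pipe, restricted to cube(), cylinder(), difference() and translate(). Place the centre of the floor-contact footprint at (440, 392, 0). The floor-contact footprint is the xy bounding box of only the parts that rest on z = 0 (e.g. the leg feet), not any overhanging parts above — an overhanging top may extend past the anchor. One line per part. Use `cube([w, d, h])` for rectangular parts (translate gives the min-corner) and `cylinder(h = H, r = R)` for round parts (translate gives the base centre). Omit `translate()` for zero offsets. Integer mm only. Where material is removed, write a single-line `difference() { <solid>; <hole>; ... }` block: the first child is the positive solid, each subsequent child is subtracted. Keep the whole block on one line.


difference() { translate([440, 392, 0]) cylinder(h = 531, r = 143); translate([440, 392, 0]) cylinder(h = 531, r = 74); }


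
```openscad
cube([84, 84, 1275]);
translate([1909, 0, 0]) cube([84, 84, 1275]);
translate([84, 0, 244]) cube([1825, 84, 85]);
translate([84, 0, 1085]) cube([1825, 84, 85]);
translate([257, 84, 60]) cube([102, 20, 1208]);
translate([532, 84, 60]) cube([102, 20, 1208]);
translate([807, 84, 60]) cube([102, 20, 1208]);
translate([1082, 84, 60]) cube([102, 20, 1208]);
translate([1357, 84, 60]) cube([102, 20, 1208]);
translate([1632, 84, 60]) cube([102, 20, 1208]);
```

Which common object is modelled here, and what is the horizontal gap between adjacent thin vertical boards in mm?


A fence section. The picket gap is 173 mm.

Two posts, two rails, 6 pickets — a fence section. Span 1825 mm holds 6 pickets of 102 mm with 7 equal gaps: ⌊(1825 − 6·102) / 7⌋ = 173 mm.


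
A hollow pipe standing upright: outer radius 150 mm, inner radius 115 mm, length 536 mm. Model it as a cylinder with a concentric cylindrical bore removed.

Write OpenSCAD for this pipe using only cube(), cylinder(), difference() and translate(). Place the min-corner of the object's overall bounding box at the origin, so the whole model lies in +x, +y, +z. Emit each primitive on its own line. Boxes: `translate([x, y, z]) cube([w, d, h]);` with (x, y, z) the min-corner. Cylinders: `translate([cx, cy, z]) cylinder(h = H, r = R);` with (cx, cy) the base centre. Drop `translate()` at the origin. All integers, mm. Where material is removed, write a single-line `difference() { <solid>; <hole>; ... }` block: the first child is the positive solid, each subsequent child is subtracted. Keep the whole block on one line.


difference() { translate([150, 150, 0]) cylinder(h = 536, r = 150); translate([150, 150, 0]) cylinder(h = 536, r = 115); }


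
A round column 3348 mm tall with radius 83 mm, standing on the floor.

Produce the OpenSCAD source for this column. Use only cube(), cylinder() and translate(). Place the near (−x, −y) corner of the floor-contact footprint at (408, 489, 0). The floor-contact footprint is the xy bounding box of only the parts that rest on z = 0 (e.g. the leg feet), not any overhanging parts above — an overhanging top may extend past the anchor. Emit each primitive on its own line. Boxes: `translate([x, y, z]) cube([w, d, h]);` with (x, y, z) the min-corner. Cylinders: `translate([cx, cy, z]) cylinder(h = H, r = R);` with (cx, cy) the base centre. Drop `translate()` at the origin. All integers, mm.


translate([491, 572, 0]) cylinder(h = 3348, r = 83);


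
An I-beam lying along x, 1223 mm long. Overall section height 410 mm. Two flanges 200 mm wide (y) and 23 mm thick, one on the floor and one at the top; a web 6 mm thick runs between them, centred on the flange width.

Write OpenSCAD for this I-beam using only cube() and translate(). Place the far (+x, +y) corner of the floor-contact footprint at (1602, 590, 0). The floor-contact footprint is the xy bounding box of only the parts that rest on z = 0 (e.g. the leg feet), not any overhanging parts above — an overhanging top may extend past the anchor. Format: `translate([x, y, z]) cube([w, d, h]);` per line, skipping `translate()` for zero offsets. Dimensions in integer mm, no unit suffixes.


translate([379, 390, 0]) cube([1223, 200, 23]);
translate([379, 487, 23]) cube([1223, 6, 364]);
translate([379, 390, 387]) cube([1223, 200, 23]);


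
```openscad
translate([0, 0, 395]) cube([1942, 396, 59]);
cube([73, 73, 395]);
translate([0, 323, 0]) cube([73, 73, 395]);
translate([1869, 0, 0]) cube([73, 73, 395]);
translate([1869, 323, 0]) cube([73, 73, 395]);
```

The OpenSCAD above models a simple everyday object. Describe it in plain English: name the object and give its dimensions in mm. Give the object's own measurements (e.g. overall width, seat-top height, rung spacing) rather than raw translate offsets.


A bench: a 1942×396 mm seat slab, 59 mm thick, top at z = 454 mm, on four 73×73 mm square legs flush with the seat corners and standing on z = 0.


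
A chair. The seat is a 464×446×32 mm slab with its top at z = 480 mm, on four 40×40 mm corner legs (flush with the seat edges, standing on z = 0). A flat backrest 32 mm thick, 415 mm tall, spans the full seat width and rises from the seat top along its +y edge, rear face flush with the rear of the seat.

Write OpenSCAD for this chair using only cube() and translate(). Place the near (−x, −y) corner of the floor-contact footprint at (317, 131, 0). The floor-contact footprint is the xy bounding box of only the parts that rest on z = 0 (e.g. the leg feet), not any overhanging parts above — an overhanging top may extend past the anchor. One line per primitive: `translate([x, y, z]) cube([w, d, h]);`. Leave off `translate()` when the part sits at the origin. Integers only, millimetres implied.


translate([317, 131, 448]) cube([464, 446, 32]);
translate([317, 131, 0]) cube([40, 40, 448]);
translate([741, 131, 0]) cube([40, 40, 448]);
translate([317, 537, 0]) cube([40, 40, 448]);
translate([741, 537, 0]) cube([40, 40, 448]);
translate([317, 545, 480]) cube([464, 32, 415]);


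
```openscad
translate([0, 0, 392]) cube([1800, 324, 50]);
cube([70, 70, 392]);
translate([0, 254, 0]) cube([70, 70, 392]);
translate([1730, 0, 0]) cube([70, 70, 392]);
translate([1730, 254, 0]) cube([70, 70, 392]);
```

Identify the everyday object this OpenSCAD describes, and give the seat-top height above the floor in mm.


A bench. The seat-top height is 442 mm.

A long slab on four corner posts — a bench. The slab sits at z = 392 with thickness 50, so the top is 392 + 50 = 442 mm.


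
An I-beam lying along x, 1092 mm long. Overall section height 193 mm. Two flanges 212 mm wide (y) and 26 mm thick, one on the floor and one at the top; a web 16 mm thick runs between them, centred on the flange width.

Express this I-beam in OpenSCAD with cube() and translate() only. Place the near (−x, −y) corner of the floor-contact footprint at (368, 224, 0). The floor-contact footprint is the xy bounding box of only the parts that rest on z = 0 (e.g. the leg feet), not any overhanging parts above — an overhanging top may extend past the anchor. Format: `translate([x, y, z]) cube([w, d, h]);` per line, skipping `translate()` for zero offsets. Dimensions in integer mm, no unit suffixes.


translate([368, 224, 0]) cube([1092, 212, 26]);
translate([368, 322, 26]) cube([1092, 16, 141]);
translate([368, 224, 167]) cube([1092, 212, 26]);
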